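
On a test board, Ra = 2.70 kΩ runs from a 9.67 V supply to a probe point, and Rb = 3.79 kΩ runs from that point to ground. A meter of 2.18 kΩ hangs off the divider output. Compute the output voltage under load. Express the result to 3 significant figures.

The load sits in parallel with Rb: Rb‖R_L = (3.79 × 2.18) / (3.79 + 2.18) = 1.384 kΩ.
V_out = 9.67 × 1.384 / (2.70 + 1.384) = 9.67 × 1.384/4.084 = 3.28 V.

V_out ≈ 3.28 V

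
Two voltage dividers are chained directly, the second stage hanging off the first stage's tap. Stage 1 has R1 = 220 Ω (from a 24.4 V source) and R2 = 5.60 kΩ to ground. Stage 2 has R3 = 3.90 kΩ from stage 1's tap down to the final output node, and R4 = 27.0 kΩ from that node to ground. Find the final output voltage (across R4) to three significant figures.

Stage 2 presents R3+R4 = 30900 Ω as a load on stage 1's tap.
Stage 1's lower leg becomes R2‖(R3+R4) = 4741 Ω, so V_mid = 24.4 × 4741/4961 = 23.32 V.
Stage 2 is itself unloaded: V_out = V_mid × R4/(R3+R4) = 23.32 × 27000/30900 = 20.4 V.

V_out ≈ 20.4 V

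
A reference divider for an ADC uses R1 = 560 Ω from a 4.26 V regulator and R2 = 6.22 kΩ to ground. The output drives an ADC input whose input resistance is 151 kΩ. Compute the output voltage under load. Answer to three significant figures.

V_out ≈ 3.89 V

The load sits in parallel with R2: R2‖R_L = (6220 × 151000) / (6220 + 151000) = 5974 Ω.
V_out = 4.26 × 5974 / (560 + 5974) = 4.26 × 5974/6534 = 3.89 V.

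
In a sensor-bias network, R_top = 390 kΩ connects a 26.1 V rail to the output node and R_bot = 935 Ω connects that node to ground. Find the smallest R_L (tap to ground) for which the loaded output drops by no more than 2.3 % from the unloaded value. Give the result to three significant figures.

R_L(min) ≈ 39.6 kΩ

Output resistance R_th = R_top‖R_bot = (390000 × 935)/390900 = 932.8 Ω.
The fractional drop is R_th/(R_th + R_L); requiring this ≤ 0.0230 gives R_L ≥ R_th(1/0.0230 − 1) = 932.8 × 42.48 = 39.6 kΩ.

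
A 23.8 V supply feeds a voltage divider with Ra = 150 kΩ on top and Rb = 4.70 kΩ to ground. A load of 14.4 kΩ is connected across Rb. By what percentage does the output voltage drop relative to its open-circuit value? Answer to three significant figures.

24.0 %

Unloaded V = 23.8 × 4.70/154.7 = 0.7231 V.
Loaded: Rb‖R_L = 3.543 kΩ, giving V = 23.8 × 3.543/153.5 = 0.5493 V.
Drop = (0.7231 − 0.5493) / 0.7231 = 24.0 %.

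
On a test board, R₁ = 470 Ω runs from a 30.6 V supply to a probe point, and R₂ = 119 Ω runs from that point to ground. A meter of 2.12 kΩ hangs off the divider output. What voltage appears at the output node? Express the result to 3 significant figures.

V_out ≈ 5.92 V

The load sits in parallel with R₂: R₂‖R_L = (119 × 2120) / (119 + 2120) = 112.7 Ω.
V_out = 30.6 × 112.7 / (470 + 112.7) = 30.6 × 112.7/582.7 = 5.92 V.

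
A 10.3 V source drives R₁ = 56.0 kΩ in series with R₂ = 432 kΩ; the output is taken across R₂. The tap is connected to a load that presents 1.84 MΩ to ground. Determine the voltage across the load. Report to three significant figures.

V_out ≈ 8.88 V

The load sits in parallel with R₂: R₂‖R_L = (432 × 1840) / (432 + 1840) = 349.9 kΩ.
V_out = 10.3 × 349.9 / (56.0 + 349.9) = 10.3 × 349.9/405.9 = 8.88 V.
(Unloaded it would have been 9.12 V.)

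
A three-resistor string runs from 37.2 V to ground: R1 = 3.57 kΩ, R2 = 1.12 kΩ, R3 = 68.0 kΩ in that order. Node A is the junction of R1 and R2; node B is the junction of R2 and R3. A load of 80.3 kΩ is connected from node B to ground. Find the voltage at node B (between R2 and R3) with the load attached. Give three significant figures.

V ≈ 33.0 V

At node B, R3 is in parallel with the load: R3‖R_L = 36.82 kΩ.
Below node A the resistance is R2 + (R3‖R_L) = 37.94 kΩ, so V_A = 37.2 × 37.94/41.51 = 34.00 V.
Then V_B = V_A × (R3‖R_L)/(R2 + R3‖R_L) = 34.00 × 36.82/37.94 = 33.0 V.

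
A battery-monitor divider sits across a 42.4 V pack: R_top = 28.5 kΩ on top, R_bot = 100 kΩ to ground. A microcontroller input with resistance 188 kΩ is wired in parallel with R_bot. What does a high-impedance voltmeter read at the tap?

The load sits in parallel with R_bot: R_bot‖R_L = (100 × 188) / (100 + 188) = 65.28 kΩ.
V_out = 42.4 × 65.28 / (28.5 + 65.28) = 42.4 × 65.28/93.78 = 29.5 V.

V_out ≈ 29.5 V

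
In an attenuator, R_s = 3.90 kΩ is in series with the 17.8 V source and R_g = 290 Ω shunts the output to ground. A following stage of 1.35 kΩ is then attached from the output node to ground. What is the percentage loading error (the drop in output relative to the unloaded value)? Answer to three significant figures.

The divider's output (Thévenin) resistance is R_s‖R_g = 269.9 Ω.
Fractional drop under load = R_th/(R_th + R_L) = 269.9 / (269.9 + 1350) = 0.1666.
So the output falls by 16.7 %.

16.7 %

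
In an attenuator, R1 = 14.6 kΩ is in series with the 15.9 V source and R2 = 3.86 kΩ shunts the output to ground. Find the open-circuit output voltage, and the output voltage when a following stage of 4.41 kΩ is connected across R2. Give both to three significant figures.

Unloaded: 3.32 V; loaded: 1.96 V

Open-circuit: V = 15.9 × 3.86/(14.6 + 3.86) = 3.32 V.
With the load, R2 becomes R2‖R_L = 2.058 kΩ, so V = 15.9 × 2.058/16.66 = 1.96 V.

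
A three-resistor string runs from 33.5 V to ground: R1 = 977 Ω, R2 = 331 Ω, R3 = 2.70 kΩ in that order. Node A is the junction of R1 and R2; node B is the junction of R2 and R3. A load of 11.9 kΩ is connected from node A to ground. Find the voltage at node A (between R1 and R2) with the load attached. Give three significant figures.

V ≈ 23.9 V

Below node A the series string R2+R3 = 3031 Ω sits in parallel with the 11900 Ω load: 2416 Ω.
V_A = 33.5 × 2416/(977 + 2416) = 23.9 V.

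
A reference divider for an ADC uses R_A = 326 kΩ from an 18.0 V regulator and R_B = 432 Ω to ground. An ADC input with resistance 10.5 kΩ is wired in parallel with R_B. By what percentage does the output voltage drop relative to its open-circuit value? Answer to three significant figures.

The divider's output (Thévenin) resistance is R_A‖R_B = 431.4 Ω.
Fractional drop under load = R_th/(R_th + R_L) = 431.4 / (431.4 + 10500) = 0.03947.
So the output falls by 3.95 %.

3.95 %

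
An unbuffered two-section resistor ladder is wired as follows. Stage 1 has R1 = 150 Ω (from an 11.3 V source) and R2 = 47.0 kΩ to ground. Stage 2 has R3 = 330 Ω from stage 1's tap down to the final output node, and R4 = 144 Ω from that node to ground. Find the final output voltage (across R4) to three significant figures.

V_out ≈ 2.60 V

Stage 2 presents R3+R4 = 474.0 Ω as a load on stage 1's tap.
Stage 1's lower leg becomes R2‖(R3+R4) = 469.3 Ω, so V_mid = 11.3 × 469.3/619.3 = 8.563 V.
Stage 2 is itself unloaded: V_out = V_mid × R4/(R3+R4) = 8.563 × 144/474.0 = 2.60 V.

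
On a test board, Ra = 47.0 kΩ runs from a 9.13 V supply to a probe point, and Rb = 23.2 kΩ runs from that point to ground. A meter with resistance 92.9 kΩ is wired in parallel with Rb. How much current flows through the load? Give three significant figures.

I_L ≈ 0.0278 mA

Rb‖R_L = 18.56 kΩ; V_out = 9.13 × 18.56/65.56 = 2.585 V.
I_L = V_out / R_L = 2.585 / 92.9 kΩ = 0.0278 mA.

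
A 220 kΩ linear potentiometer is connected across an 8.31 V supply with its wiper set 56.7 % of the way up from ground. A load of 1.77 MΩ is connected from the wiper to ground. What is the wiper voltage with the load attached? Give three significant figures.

The wiper splits the pot into (1−α)R = 95.26 kΩ above and αR = 124.7 kΩ below.
Lower section ‖ load = 116.5 kΩ.
V_wiper = 8.31 × 116.5/(95.26 + 116.5) = 4.57 V.

V ≈ 4.57 V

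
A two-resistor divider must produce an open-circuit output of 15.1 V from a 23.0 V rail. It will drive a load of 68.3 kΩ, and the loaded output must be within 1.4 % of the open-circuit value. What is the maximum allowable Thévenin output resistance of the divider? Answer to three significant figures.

Loading drop = R_th/(R_th + R_L) ≤ 0.0140, so R_th ≤ R_L · ε/(1−ε) = 68.3 kΩ × 0.0140/0.9860 = 970 Ω.

R_th ≤ 970 Ω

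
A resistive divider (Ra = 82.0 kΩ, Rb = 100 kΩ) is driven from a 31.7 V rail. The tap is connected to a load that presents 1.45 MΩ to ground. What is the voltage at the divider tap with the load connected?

The load sits in parallel with Rb: Rb‖R_L = (100 × 1450) / (100 + 1450) = 93.55 kΩ.
V_out = 31.7 × 93.55 / (82.0 + 93.55) = 31.7 × 93.55/175.5 = 16.9 V.

V_out ≈ 16.9 V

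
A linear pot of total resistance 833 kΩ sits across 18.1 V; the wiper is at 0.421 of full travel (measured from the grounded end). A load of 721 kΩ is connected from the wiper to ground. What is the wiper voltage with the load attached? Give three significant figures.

The wiper splits the pot into (1−α)R = 482.3 kΩ above and αR = 350.7 kΩ below.
Lower section ‖ load = 235.9 kΩ.
V_wiper = 18.1 × 235.9/(482.3 + 235.9) = 5.95 V.

V ≈ 5.95 V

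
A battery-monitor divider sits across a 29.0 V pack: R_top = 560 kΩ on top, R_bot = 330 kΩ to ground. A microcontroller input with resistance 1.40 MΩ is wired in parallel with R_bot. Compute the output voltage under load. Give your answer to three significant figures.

The load sits in parallel with R_bot: R_bot‖R_L = (330 × 1400) / (330 + 1400) = 267.1 kΩ.
V_out = 29.0 × 267.1 / (560 + 267.1) = 29.0 × 267.1/827.1 = 9.36 V.

V_out ≈ 9.36 V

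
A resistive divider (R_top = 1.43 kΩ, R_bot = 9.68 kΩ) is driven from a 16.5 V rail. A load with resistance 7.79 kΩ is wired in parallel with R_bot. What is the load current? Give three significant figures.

R_bot‖R_L = 4.316 kΩ; V_out = 16.5 × 4.316/5.746 = 12.39 V.
I_L = V_out / R_L = 12.39 / 7.79 kΩ = 1.59 mA.

I_L ≈ 1.59 mA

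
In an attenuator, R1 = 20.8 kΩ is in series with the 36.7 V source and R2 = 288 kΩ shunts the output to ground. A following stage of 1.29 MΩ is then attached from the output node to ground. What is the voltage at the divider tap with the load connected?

The load sits in parallel with R2: R2‖R_L = (288 × 1290) / (288 + 1290) = 235.4 kΩ.
V_out = 36.7 × 235.4 / (20.8 + 235.4) = 36.7 × 235.4/256.2 = 33.7 V.

V_out ≈ 33.7 V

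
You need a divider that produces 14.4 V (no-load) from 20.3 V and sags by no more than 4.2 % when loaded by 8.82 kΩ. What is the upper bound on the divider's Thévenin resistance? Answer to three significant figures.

R_th ≤ 387 Ω

Loading drop = R_th/(R_th + R_L) ≤ 0.0420, so R_th ≤ R_L · ε/(1−ε) = 8.82 kΩ × 0.0420/0.9580 = 387 Ω.
(Any R1, R2 with R2/(R1+R2) = 0.709 and R1‖R2 ≤ 387 Ω will meet the spec.)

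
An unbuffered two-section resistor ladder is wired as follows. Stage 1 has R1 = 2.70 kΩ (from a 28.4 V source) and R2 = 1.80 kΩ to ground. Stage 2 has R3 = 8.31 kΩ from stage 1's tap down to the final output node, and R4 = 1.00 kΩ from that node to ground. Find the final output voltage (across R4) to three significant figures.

V_out ≈ 1.09 V

Stage 2 presents R3+R4 = 9.310 kΩ as a load on stage 1's tap.
Stage 1's lower leg becomes R2‖(R3+R4) = 1.508 kΩ, so V_mid = 28.4 × 1.508/4.208 = 10.18 V.
Stage 2 is itself unloaded: V_out = V_mid × R4/(R3+R4) = 10.18 × 1.00/9.310 = 1.09 V.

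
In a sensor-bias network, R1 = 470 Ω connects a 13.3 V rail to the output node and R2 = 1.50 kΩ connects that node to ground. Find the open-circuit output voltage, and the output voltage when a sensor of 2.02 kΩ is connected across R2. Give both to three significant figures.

Unloaded: 10.1 V; loaded: 8.60 V

Open-circuit: V = 13.3 × 1500/(470 + 1500) = 10.1 V.
With the load, R2 becomes R2‖R_L = 860.8 Ω, so V = 13.3 × 860.8/1331 = 8.60 V.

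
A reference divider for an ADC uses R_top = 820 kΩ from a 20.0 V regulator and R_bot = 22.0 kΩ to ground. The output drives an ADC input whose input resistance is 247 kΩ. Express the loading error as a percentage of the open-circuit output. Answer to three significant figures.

7.98 %

The divider's output (Thévenin) resistance is R_top‖R_bot = 21.43 kΩ.
Fractional drop under load = R_th/(R_th + R_L) = 21.43 / (21.43 + 247) = 0.07982.
So the output falls by 7.98 %.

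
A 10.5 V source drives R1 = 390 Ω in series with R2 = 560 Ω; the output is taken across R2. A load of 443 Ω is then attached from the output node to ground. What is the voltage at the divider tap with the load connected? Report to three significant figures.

V_out ≈ 4.07 V

The load sits in parallel with R2: R2‖R_L = (560 × 443) / (560 + 443) = 247.3 Ω.
V_out = 10.5 × 247.3 / (390 + 247.3) = 10.5 × 247.3/637.3 = 4.07 V.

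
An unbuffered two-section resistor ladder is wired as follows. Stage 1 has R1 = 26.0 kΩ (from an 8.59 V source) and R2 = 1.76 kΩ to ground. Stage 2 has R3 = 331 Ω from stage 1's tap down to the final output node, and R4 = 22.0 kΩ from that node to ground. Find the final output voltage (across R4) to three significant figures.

Stage 2 presents R3+R4 = 22330 Ω as a load on stage 1's tap.
Stage 1's lower leg becomes R2‖(R3+R4) = 1631 Ω, so V_mid = 8.59 × 1631/27630 = 0.5072 V.
Stage 2 is itself unloaded: V_out = V_mid × R4/(R3+R4) = 0.5072 × 22000/22330 = 0.500 V.

V_out ≈ 0.500 V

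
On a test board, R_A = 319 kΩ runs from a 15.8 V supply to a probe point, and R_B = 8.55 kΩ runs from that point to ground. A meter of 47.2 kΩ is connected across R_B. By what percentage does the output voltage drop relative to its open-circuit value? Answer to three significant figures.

Unloaded V = 15.8 × 8.55/327.6 = 0.41243 V.
Loaded: R_B‖R_L = 7.239 kΩ, giving V = 15.8 × 7.239/326.2 = 0.35058 V.
Drop = (0.41243 − 0.35058) / 0.41243 = 15.0 %.

15.0 %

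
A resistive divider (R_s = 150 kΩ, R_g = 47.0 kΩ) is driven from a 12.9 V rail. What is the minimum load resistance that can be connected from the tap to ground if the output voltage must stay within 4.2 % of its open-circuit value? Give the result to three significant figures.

R_L(min) ≈ 816 kΩ

Output resistance R_th = R_s‖R_g = (150 × 47.0)/197.0 = 35.79 kΩ.
The fractional drop is R_th/(R_th + R_L); requiring this ≤ 0.0420 gives R_L ≥ R_th(1/0.0420 − 1) = 35.79 × 22.81 = 816 kΩ.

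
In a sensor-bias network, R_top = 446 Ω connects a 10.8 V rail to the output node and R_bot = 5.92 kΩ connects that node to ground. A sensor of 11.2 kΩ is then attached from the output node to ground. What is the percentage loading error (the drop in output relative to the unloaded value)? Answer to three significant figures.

3.57 %

The divider's output (Thévenin) resistance is R_top‖R_bot = 414.8 Ω.
Fractional drop under load = R_th/(R_th + R_L) = 414.8 / (414.8 + 11200) = 0.03571.
So the output falls by 3.57 %.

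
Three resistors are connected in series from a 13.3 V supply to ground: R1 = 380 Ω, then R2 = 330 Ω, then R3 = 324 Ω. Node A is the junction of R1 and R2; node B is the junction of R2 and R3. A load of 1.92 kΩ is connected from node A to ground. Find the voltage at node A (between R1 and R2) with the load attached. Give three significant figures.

Below node A the series string R2+R3 = 654.0 Ω sits in parallel with the 1920 Ω load: 487.8 Ω.
V_A = 13.3 × 487.8/(380 + 487.8) = 7.48 V.

V ≈ 7.48 V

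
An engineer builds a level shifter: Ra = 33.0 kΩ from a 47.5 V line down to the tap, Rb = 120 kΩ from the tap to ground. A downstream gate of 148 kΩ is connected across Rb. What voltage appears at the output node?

The load sits in parallel with Rb: Rb‖R_L = (120 × 148) / (120 + 148) = 66.27 kΩ.
V_out = 47.5 × 66.27 / (33.0 + 66.27) = 47.5 × 66.27/99.27 = 31.7 V.

V_out ≈ 31.7 V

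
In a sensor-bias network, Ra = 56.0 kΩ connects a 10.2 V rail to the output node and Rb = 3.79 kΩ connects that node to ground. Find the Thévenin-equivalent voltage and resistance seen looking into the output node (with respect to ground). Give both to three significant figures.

V_th is the open-circuit tap voltage: 10.2 × 3.79/(56.0 + 3.79) = 0.647 V.
With the supply zeroed, Ra and Rb appear in parallel from the tap: R_th = Ra‖Rb = (56.0 × 3.79)/59.79 = 3.55 kΩ.

V_th = 0.647 V, R_th = 3.55 kΩ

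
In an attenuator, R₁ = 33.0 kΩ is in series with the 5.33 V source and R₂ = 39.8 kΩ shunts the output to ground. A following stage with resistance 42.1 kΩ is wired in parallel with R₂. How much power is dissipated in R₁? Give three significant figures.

Total resistance from the source is R₁ + (R₂‖R_L) = 53.46 kΩ, so I = 5.33/53.46 kΩ = 0.09970 mA.
P = I²·R₁ = (0.09970 mA)² × 33.0 kΩ = 0.328 mW.

P ≈ 0.328 mW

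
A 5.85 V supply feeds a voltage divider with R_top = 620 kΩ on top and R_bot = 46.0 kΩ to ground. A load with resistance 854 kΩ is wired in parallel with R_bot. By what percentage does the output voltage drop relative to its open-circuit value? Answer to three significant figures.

The divider's output (Thévenin) resistance is R_top‖R_bot = 42.82 kΩ.
Fractional drop under load = R_th/(R_th + R_L) = 42.82 / (42.82 + 854) = 0.04775.
So the output falls by 4.77 %.

4.77 %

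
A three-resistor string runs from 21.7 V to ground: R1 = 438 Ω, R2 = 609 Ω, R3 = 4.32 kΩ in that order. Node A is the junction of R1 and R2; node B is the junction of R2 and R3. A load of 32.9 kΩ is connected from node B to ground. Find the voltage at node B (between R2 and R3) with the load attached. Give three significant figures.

V ≈ 17.0 V

At node B, R3 is in parallel with the load: R3‖R_L = 3819 Ω.
Below node A the resistance is R2 + (R3‖R_L) = 4428 Ω, so V_A = 21.7 × 4428/4866 = 19.75 V.
Then V_B = V_A × (R3‖R_L)/(R2 + R3‖R_L) = 19.75 × 3819/4428 = 17.0 V.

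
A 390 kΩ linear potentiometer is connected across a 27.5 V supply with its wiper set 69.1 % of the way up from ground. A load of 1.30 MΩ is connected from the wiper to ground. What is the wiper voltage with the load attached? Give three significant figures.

The wiper splits the pot into (1−α)R = 120.5 kΩ above and αR = 269.5 kΩ below.
Lower section ‖ load = 223.2 kΩ.
V_wiper = 27.5 × 223.2/(120.5 + 223.2) = 17.9 V.

V ≈ 17.9 V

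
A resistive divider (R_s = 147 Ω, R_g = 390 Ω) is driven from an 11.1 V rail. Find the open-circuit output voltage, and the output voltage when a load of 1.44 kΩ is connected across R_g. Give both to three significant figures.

Unloaded: 8.06 V; loaded: 7.51 V

Open-circuit: V = 11.1 × 390/(147 + 390) = 8.06 V.
With the load, R_g becomes R_g‖R_L = 306.9 Ω, so V = 11.1 × 306.9/453.9 = 7.51 V.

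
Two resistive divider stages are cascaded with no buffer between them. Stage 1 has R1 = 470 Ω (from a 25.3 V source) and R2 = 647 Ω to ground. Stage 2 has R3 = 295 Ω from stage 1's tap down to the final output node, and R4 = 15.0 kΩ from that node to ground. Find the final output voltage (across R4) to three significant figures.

Stage 2 presents R3+R4 = 15300 Ω as a load on stage 1's tap.
Stage 1's lower leg becomes R2‖(R3+R4) = 620.7 Ω, so V_mid = 25.3 × 620.7/1091 = 14.40 V.
Stage 2 is itself unloaded: V_out = V_mid × R4/(R3+R4) = 14.40 × 15000/15300 = 14.1 V.

V_out ≈ 14.1 V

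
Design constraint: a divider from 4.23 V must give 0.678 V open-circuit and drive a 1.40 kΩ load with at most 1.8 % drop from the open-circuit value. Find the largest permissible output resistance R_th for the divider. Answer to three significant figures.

R_th ≤ 25.7 Ω

Loading drop = R_th/(R_th + R_L) ≤ 0.0180, so R_th ≤ R_L · ε/(1−ε) = 1.40 kΩ × 0.0180/0.9820 = 25.7 Ω.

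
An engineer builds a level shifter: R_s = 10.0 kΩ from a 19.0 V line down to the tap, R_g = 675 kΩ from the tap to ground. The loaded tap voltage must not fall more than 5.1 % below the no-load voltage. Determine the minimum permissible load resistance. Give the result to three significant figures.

Output resistance R_th = R_s‖R_g = (10.0 × 675)/685.0 = 9.854 kΩ.
The fractional drop is R_th/(R_th + R_L); requiring this ≤ 0.0510 gives R_L ≥ R_th(1/0.0510 − 1) = 9.854 × 18.61 = 183 kΩ.

R_L(min) ≈ 183 kΩ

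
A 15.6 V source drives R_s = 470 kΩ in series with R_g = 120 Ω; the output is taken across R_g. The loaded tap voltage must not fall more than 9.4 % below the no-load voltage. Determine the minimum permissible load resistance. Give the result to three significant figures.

Output resistance R_th = R_s‖R_g = (470000 × 120)/470100 = 120.0 Ω.
The fractional drop is R_th/(R_th + R_L); requiring this ≤ 0.0940 gives R_L ≥ R_th(1/0.0940 − 1) = 120.0 × 9.638 = 1.16 kΩ.

R_L(min) ≈ 1.16 kΩ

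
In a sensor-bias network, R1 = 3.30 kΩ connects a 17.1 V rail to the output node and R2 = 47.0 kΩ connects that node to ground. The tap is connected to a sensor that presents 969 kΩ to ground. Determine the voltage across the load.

The load sits in parallel with R2: R2‖R_L = (47.0 × 969) / (47.0 + 969) = 44.83 kΩ.
V_out = 17.1 × 44.83 / (3.30 + 44.83) = 17.1 × 44.83/48.13 = 15.9 V.

V_out ≈ 15.9 V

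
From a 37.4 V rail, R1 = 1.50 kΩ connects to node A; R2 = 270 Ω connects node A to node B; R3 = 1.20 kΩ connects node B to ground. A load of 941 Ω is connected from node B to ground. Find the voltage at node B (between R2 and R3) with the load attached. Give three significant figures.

At node B, R3 is in parallel with the load: R3‖R_L = 527.4 Ω.
Below node A the resistance is R2 + (R3‖R_L) = 797.4 Ω, so V_A = 37.4 × 797.4/2297 = 12.98 V.
Then V_B = V_A × (R3‖R_L)/(R2 + R3‖R_L) = 12.98 × 527.4/797.4 = 8.59 V.

V ≈ 8.59 V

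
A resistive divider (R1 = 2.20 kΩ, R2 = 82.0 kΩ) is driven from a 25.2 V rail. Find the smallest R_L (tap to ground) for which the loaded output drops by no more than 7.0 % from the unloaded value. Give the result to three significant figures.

Output resistance R_th = R1‖R2 = (2.20 × 82.0)/84.20 = 2.143 kΩ.
The fractional drop is R_th/(R_th + R_L); requiring this ≤ 0.0700 gives R_L ≥ R_th(1/0.0700 − 1) = 2.143 × 13.29 = 28.5 kΩ.

R_L(min) ≈ 28.5 kΩ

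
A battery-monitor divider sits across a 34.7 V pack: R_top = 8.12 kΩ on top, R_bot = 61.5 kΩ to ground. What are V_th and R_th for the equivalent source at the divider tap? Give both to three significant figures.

V_th = 30.7 V, R_th = 7.17 kΩ

V_th is the open-circuit tap voltage: 34.7 × 61.5/(8.12 + 61.5) = 30.7 V.
With the supply zeroed, R_top and R_bot appear in parallel from the tap: R_th = R_top‖R_bot = (8.12 × 61.5)/69.62 = 7.17 kΩ.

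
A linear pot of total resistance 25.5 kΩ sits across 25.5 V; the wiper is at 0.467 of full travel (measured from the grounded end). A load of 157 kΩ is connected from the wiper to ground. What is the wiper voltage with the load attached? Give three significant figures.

V ≈ 11.4 V

The wiper splits the pot into (1−α)R = 13.59 kΩ above and αR = 11.91 kΩ below.
Lower section ‖ load = 11.07 kΩ.
V_wiper = 25.5 × 11.07/(13.59 + 11.07) = 11.4 V.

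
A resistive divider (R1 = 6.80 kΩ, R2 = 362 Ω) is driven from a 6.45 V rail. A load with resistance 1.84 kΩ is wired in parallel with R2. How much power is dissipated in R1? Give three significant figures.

Total resistance from the source is R1 + (R2‖R_L) = 7102 Ω, so I = 6.45/7102 Ω = 0.9081 mA.
P = I²·R1 = (0.9081 mA)² × 6.80 kΩ = 5.61 mW.

P ≈ 5.61 mW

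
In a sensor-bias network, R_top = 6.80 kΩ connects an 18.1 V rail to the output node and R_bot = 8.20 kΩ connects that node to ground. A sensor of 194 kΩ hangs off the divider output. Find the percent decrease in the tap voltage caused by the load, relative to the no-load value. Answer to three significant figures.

1.88 %

The divider's output (Thévenin) resistance is R_top‖R_bot = 3.717 kΩ.
Fractional drop under load = R_th/(R_th + R_L) = 3.717 / (3.717 + 194) = 0.01880.
So the output falls by 1.88 %.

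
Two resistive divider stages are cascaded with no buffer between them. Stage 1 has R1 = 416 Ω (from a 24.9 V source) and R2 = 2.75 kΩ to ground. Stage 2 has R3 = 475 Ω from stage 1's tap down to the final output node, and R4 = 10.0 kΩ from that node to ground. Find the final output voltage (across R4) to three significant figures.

Stage 2 presents R3+R4 = 10480 Ω as a load on stage 1's tap.
Stage 1's lower leg becomes R2‖(R3+R4) = 2178 Ω, so V_mid = 24.9 × 2178/2594 = 20.91 V.
Stage 2 is itself unloaded: V_out = V_mid × R4/(R3+R4) = 20.91 × 10000/10480 = 20.0 V.

V_out ≈ 20.0 V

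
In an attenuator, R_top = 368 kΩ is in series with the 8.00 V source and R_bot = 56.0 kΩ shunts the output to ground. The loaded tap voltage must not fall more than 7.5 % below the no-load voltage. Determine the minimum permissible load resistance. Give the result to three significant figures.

R_L(min) ≈ 599 kΩ

Output resistance R_th = R_top‖R_bot = (368 × 56.0)/424.0 = 48.60 kΩ.
The fractional drop is R_th/(R_th + R_L); requiring this ≤ 0.0750 gives R_L ≥ R_th(1/0.0750 − 1) = 48.60 × 12.33 = 599 kΩ.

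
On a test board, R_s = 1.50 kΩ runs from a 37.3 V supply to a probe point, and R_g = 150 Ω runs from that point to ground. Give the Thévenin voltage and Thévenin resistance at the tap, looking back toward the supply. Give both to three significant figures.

V_th = 3.39 V, R_th = 136 Ω

V_th is the open-circuit tap voltage: 37.3 × 150/(1500 + 150) = 3.39 V.
With the supply zeroed, R_s and R_g appear in parallel from the tap: R_th = R_s‖R_g = (1500 × 150)/1650 = 136 Ω.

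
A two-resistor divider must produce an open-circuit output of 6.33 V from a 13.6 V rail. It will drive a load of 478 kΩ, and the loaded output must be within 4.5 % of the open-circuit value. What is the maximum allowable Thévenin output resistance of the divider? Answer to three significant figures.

R_th ≤ 22.5 kΩ

Loading drop = R_th/(R_th + R_L) ≤ 0.0450, so R_th ≤ R_L · ε/(1−ε) = 478 kΩ × 0.0450/0.9550 = 22.5 kΩ.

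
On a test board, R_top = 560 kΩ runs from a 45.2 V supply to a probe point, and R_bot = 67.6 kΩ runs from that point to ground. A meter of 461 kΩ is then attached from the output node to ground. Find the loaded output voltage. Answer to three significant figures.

V_out ≈ 4.31 V

The load sits in parallel with R_bot: R_bot‖R_L = (67.6 × 461) / (67.6 + 461) = 58.95 kΩ.
V_out = 45.2 × 58.95 / (560 + 58.95) = 45.2 × 58.95/619.0 = 4.31 V.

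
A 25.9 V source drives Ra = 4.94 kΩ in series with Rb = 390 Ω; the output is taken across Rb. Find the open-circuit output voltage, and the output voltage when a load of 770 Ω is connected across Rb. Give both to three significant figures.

Unloaded: 1.90 V; loaded: 1.29 V

Open-circuit: V = 25.9 × 390/(4940 + 390) = 1.90 V.
With the load, Rb becomes Rb‖R_L = 258.9 Ω, so V = 25.9 × 258.9/5199 = 1.29 V.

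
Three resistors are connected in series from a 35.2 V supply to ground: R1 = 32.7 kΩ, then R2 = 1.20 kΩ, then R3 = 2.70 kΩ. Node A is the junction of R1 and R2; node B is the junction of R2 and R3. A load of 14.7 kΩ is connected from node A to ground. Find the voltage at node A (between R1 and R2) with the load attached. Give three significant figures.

V ≈ 3.03 V

Below node A the series string R2+R3 = 3.900 kΩ sits in parallel with the 14.7 kΩ load: 3.082 kΩ.
V_A = 35.2 × 3.082/(32.7 + 3.082) = 3.03 V.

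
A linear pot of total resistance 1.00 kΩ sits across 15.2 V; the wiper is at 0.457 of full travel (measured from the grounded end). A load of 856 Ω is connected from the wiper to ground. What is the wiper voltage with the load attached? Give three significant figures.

The wiper splits the pot into (1−α)R = 543.0 Ω above and αR = 457.0 Ω below.
Lower section ‖ load = 297.9 Ω.
V_wiper = 15.2 × 297.9/(543.0 + 297.9) = 5.39 V.

V ≈ 5.39 V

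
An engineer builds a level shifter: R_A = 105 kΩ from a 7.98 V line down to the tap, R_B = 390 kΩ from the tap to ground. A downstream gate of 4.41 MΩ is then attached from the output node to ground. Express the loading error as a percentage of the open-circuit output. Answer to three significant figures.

The divider's output (Thévenin) resistance is R_A‖R_B = 82.73 kΩ.
Fractional drop under load = R_th/(R_th + R_L) = 82.73 / (82.73 + 4410) = 0.01841.
So the output falls by 1.84 %.

1.84 %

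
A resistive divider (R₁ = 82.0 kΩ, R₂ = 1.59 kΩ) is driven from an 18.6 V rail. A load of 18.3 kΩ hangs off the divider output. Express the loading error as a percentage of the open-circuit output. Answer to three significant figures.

The divider's output (Thévenin) resistance is R₁‖R₂ = 1.560 kΩ.
Fractional drop under load = R_th/(R_th + R_L) = 1.560 / (1.560 + 18.3) = 0.07854.
So the output falls by 7.85 %.

7.85 %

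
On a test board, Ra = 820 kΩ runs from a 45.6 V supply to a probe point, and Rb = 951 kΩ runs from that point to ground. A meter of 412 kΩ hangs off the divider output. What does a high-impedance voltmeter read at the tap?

The load sits in parallel with Rb: Rb‖R_L = (951 × 412) / (951 + 412) = 287.5 kΩ.
V_out = 45.6 × 287.5 / (820 + 287.5) = 45.6 × 287.5/1107 = 11.8 V.

V_out ≈ 11.8 V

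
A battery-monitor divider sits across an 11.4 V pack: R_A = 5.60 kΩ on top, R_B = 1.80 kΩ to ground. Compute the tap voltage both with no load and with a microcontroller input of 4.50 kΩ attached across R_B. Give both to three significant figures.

Unloaded: 2.77 V; loaded: 2.13 V

Open-circuit: V = 11.4 × 1.80/(5.60 + 1.80) = 2.77 V.
With the load, R_B becomes R_B‖R_L = 1.286 kΩ, so V = 11.4 × 1.286/6.886 = 2.13 V.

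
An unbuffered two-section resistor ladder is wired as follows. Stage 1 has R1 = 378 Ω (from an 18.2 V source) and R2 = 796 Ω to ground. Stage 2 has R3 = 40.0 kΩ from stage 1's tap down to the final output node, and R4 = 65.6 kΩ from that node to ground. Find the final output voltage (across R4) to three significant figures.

Stage 2 presents R3+R4 = 105600 Ω as a load on stage 1's tap.
Stage 1's lower leg becomes R2‖(R3+R4) = 790.0 Ω, so V_mid = 18.2 × 790.0/1168 = 12.31 V.
Stage 2 is itself unloaded: V_out = V_mid × R4/(R3+R4) = 12.31 × 65600/105600 = 7.65 V.

V_out ≈ 7.65 V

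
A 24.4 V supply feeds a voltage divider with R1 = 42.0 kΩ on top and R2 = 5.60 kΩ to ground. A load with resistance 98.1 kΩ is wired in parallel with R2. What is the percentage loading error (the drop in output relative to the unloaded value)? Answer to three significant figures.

The divider's output (Thévenin) resistance is R1‖R2 = 4.941 kΩ.
Fractional drop under load = R_th/(R_th + R_L) = 4.941 / (4.941 + 98.1) = 0.04795.
So the output falls by 4.80 %.

4.80 %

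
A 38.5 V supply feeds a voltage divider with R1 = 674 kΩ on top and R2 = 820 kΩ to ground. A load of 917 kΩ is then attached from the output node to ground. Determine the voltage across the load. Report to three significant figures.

The load sits in parallel with R2: R2‖R_L = (820 × 917) / (820 + 917) = 432.9 kΩ.
V_out = 38.5 × 432.9 / (674 + 432.9) = 38.5 × 432.9/1107 = 15.1 V.

V_out ≈ 15.1 V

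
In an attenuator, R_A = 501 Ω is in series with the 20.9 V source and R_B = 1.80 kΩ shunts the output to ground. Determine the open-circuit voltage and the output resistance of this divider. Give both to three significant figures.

V_th is the open-circuit tap voltage: 20.9 × 1800/(501 + 1800) = 16.3 V.
With the supply zeroed, R_A and R_B appear in parallel from the tap: R_th = R_A‖R_B = (501 × 1800)/2301 = 392 Ω.

V_th = 16.3 V, R_th = 392 Ω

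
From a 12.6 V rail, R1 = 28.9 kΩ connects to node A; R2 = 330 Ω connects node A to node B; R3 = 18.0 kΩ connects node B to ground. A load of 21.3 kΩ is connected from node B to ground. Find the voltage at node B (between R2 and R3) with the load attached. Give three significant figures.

V ≈ 3.15 V

At node B, R3 is in parallel with the load: R3‖R_L = 9756 Ω.
Below node A the resistance is R2 + (R3‖R_L) = 10090 Ω, so V_A = 12.6 × 10090/38990 = 3.260 V.
Then V_B = V_A × (R3‖R_L)/(R2 + R3‖R_L) = 3.260 × 9756/10090 = 3.15 V.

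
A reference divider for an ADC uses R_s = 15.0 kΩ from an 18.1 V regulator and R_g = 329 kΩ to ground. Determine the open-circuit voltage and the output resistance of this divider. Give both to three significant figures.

V_th = 17.3 V, R_th = 14.3 kΩ

V_th is the open-circuit tap voltage: 18.1 × 329/(15.0 + 329) = 17.3 V.
With the supply zeroed, R_s and R_g appear in parallel from the tap: R_th = R_s‖R_g = (15.0 × 329)/344.0 = 14.3 kΩ.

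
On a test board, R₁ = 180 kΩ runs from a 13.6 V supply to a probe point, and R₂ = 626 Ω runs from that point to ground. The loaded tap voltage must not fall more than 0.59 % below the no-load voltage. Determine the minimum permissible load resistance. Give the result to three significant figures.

Output resistance R_th = R₁‖R₂ = (180000 × 626)/180600 = 623.8 Ω.
The fractional drop is R_th/(R_th + R_L); requiring this ≤ 0.00590 gives R_L ≥ R_th(1/0.00590 − 1) = 623.8 × 168.5 = 105 kΩ.

R_L(min) ≈ 105 kΩ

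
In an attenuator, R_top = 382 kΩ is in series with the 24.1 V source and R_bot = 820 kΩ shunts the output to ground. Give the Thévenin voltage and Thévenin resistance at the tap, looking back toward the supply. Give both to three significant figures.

V_th is the open-circuit tap voltage: 24.1 × 820/(382 + 820) = 16.4 V.
With the supply zeroed, R_top and R_bot appear in parallel from the tap: R_th = R_top‖R_bot = (382 × 820)/1202 = 261 kΩ.

V_th = 16.4 V, R_th = 261 kΩ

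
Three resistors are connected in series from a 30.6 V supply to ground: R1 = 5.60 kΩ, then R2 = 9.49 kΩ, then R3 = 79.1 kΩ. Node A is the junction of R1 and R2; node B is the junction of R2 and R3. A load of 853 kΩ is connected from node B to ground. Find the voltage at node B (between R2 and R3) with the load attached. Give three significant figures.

At node B, R3 is in parallel with the load: R3‖R_L = 72.39 kΩ.
Below node A the resistance is R2 + (R3‖R_L) = 81.88 kΩ, so V_A = 30.6 × 81.88/87.48 = 28.64 V.
Then V_B = V_A × (R3‖R_L)/(R2 + R3‖R_L) = 28.64 × 72.39/81.88 = 25.3 V.

V ≈ 25.3 V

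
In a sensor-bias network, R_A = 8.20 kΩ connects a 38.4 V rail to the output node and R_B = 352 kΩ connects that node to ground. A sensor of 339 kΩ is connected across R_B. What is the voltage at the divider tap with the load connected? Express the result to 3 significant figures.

The load sits in parallel with R_B: R_B‖R_L = (352 × 339) / (352 + 339) = 172.7 kΩ.
V_out = 38.4 × 172.7 / (8.20 + 172.7) = 38.4 × 172.7/180.9 = 36.7 V.

V_out ≈ 36.7 V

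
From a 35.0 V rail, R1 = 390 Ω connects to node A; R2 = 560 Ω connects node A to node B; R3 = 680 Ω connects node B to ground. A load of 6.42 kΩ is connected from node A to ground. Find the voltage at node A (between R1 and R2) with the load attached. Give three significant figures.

Below node A the series string R2+R3 = 1240 Ω sits in parallel with the 6420 Ω load: 1039 Ω.
V_A = 35.0 × 1039/(390 + 1039) = 25.4 V.

V ≈ 25.4 V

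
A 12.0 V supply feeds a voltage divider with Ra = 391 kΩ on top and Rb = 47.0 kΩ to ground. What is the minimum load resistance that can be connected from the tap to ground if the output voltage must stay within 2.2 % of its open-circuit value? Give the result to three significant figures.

R_L(min) ≈ 1.87 MΩ

Output resistance R_th = Ra‖Rb = (391 × 47.0)/438.0 = 41.96 kΩ.
The fractional drop is R_th/(R_th + R_L); requiring this ≤ 0.0220 gives R_L ≥ R_th(1/0.0220 − 1) = 41.96 × 44.45 = 1.87 MΩ.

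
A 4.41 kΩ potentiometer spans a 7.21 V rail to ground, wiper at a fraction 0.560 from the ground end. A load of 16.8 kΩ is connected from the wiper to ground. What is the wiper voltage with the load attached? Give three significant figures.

V ≈ 3.79 V

The wiper splits the pot into (1−α)R = 1.940 kΩ above and αR = 2.470 kΩ below.
Lower section ‖ load = 2.153 kΩ.
V_wiper = 7.21 × 2.153/(1.940 + 2.153) = 3.79 V.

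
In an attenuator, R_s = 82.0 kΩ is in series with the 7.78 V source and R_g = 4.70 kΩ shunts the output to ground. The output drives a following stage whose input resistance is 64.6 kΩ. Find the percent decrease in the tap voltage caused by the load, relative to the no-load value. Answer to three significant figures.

The divider's output (Thévenin) resistance is R_s‖R_g = 4.445 kΩ.
Fractional drop under load = R_th/(R_th + R_L) = 4.445 / (4.445 + 64.6) = 0.06438.
So the output falls by 6.44 %.

6.44 %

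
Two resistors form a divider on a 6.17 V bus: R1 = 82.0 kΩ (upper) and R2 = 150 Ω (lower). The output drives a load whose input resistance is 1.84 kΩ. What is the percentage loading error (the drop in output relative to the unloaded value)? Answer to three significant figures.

The divider's output (Thévenin) resistance is R1‖R2 = 149.7 Ω.
Fractional drop under load = R_th/(R_th + R_L) = 149.7 / (149.7 + 1840) = 0.07525.
So the output falls by 7.52 %.

7.52 %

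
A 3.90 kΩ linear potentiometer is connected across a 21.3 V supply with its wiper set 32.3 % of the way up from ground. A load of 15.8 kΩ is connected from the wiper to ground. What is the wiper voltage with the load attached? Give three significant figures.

V ≈ 6.53 V

The wiper splits the pot into (1−α)R = 2.640 kΩ above and αR = 1.260 kΩ below.
Lower section ‖ load = 1.167 kΩ.
V_wiper = 21.3 × 1.167/(2.640 + 1.167) = 6.53 V.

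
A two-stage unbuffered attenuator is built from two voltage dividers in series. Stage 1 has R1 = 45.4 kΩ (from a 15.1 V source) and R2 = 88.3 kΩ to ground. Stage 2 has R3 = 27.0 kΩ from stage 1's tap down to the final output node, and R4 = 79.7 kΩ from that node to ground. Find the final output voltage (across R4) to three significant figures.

V_out ≈ 5.81 V

Stage 2 presents R3+R4 = 106.7 kΩ as a load on stage 1's tap.
Stage 1's lower leg becomes R2‖(R3+R4) = 48.32 kΩ, so V_mid = 15.1 × 48.32/93.72 = 7.785 V.
Stage 2 is itself unloaded: V_out = V_mid × R4/(R3+R4) = 7.785 × 79.7/106.7 = 5.81 V.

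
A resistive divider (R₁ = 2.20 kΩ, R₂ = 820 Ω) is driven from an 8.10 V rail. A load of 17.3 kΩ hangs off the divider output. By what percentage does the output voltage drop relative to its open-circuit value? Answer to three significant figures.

The divider's output (Thévenin) resistance is R₁‖R₂ = 597.4 Ω.
Fractional drop under load = R_th/(R_th + R_L) = 597.4 / (597.4 + 17300) = 0.03338.
So the output falls by 3.34 %.

3.34 %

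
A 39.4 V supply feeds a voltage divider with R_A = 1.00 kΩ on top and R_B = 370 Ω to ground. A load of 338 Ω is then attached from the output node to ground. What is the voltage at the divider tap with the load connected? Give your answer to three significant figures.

V_out ≈ 5.91 V

The load sits in parallel with R_B: R_B‖R_L = (370 × 338) / (370 + 338) = 176.6 Ω.
V_out = 39.4 × 176.6 / (1000 + 176.6) = 39.4 × 176.6/1177 = 5.91 V.
(Unloaded it would have been 10.6 V.)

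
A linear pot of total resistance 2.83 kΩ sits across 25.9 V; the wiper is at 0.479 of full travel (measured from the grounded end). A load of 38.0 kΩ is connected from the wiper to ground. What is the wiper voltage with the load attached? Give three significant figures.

V ≈ 12.2 V

The wiper splits the pot into (1−α)R = 1.474 kΩ above and αR = 1.356 kΩ below.
Lower section ‖ load = 1.309 kΩ.
V_wiper = 25.9 × 1.309/(1.474 + 1.309) = 12.2 V.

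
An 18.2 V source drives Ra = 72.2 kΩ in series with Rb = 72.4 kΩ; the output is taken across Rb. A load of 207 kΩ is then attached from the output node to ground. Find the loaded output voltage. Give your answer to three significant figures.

V_out ≈ 7.76 V

The load sits in parallel with Rb: Rb‖R_L = (72.4 × 207) / (72.4 + 207) = 53.64 kΩ.
V_out = 18.2 × 53.64 / (72.2 + 53.64) = 18.2 × 53.64/125.8 = 7.76 V.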